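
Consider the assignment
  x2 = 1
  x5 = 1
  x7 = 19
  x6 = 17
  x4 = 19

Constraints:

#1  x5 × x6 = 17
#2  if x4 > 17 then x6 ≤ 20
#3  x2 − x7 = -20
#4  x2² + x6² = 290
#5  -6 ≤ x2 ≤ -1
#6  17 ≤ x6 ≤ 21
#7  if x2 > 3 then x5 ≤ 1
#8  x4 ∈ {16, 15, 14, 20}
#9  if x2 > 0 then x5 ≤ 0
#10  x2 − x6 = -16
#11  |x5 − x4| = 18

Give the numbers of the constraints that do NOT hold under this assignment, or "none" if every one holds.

#1 x5 × x6 = 1 × 17 = 17  true
#2 x4 = 19 > 17, so we need x6 ≤ 20; x6 = 17 ≤ 20  true
#3 x2 − x7 = 1 − 19 = -18, not -20  false
#4 x2² + x6² = 1² + 17² = 1 + 289 = 290  true
#5 x2 = 1 is outside [-6, -1]  false
#6 x6 = 17 lies in [17, 21]  true
#7 x2 = 1, not > 3; antecedent false, conditional vacuously true  true
#8 x4 = 19 is not in {16, 15, 14, 20}  false
#9 x2 = 1 > 0, so we need x5 ≤ 0; but x5 = 1 > 0  false
#10 x2 − x6 = 1 − 17 = -16  true
#11 |1 − 19| = 18  true

Constraints 3, 5, 8, and 9 do not hold.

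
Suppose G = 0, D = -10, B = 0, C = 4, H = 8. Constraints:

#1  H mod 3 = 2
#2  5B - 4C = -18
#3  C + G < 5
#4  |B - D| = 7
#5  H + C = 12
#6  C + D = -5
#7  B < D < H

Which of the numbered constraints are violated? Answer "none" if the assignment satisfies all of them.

#1 8 mod 3 = 2 — OK.
#2 5B - 4C = 5(0) - 4(4) = -16, not -18 — violated.
#3 C + G = 4 + 0 = 4; 4 < 5 — OK.
#4 |0 - (-10)| = 10, not 7 — violated.
#5 H + C = 8 + 4 = 12 — OK.
#6 C + D = 4 + (-10) = -6, not -5 — violated.
#7 values 0, -10, 8; B = 0 is not < D = -10 — violated.

Violated: 2, 4, 6, 7.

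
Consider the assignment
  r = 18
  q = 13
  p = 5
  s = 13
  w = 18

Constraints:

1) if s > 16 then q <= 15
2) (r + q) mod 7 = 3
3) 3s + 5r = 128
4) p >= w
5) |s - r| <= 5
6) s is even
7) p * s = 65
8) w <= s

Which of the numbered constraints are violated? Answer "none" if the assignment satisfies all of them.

1) s = 13, not > 16; antecedent false, conditional vacuously true  OK
2) r + q = 31; 31 mod 7 = 3  OK
3) 3s + 5r = 3(13) + 5(18) = 129, not 128  FAIL
4) p = 5, w = 18; 5 < 18 (want ≥)  FAIL
5) |13 - 18| = 5; 5 ≤ 5  OK
6) s = 13 is odd  FAIL
7) p * s = 5 * 13 = 65  OK
8) w = 18, s = 13; 18 > 13 (want ≤)  FAIL

Constraints 3, 4, 6, and 8 do not hold.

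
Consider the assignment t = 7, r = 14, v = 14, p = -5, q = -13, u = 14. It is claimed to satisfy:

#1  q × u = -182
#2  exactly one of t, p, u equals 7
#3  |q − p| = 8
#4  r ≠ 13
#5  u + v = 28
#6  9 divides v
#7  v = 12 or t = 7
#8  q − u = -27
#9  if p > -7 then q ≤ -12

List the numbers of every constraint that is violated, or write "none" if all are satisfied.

#1 q × u = -13 × 14 = -182  yes
#2 t=7, p=-5, u=14; 1 of them equals 7  yes
#3 |-13 − (-5)| = 8  yes
#4 r = 14, and 14 ≠ 13  yes
#5 u + v = 14 + 14 = 28  yes
#6 14 = 9×1 + 5, so 9 does not divide 14  no
#7 v = 14 ≠ 12, but t = 7 = 7 (second disjunct)  yes
#8 q − u = -13 − 14 = -27  yes
#9 p = -5 > -7, so we need q ≤ -12; q = -13 ≤ -12  yes

Constraint 6 is violated.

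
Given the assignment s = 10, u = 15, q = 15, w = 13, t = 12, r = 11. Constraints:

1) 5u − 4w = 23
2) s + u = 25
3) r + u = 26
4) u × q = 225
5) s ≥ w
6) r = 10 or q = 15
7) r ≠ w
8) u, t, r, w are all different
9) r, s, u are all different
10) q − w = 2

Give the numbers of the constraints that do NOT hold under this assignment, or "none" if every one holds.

1) 5u − 4w = 5(15) − 4(13) = 23 — OK.
2) s + u = 10 + 15 = 25 — OK.
3) r + u = 11 + 15 = 26 — OK.
4) u × q = 15 × 15 = 225 — OK.
5) s = 10, w = 13; 10 < 13 (want ≥) — violated.
6) r = 11 ≠ 10, but q = 15 = 15 (second disjunct) — OK.
7) r = 11, w = 13; distinct — OK.
8) values 15, 12, 11, 13 are pairwise distinct — OK.
9) values 11, 10, 15 are pairwise distinct — OK.
10) q − w = 15 − 13 = 2 — OK.

Violated: 5.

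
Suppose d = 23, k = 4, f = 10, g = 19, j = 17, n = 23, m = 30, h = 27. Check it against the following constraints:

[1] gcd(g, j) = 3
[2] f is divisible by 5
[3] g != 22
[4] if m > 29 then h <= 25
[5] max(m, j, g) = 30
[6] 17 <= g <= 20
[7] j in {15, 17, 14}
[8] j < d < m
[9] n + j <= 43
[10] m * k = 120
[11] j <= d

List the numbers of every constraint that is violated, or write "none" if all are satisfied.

[1] gcd(19, 17) = 1, not 3 — fails.
[2] 10 / 5 = 2, so 5 divides 10 — holds.
[3] g = 19, and 19 ≠ 22 — holds.
[4] m = 30 > 29, so we need h ≤ 25; but h = 27 > 25 — fails.
[5] max(30, 17, 19) = 30 — holds.
[6] g = 19 lies in [17, 20] — holds.
[7] j = 17 is in {15, 17, 14} — holds.
[8] values 17 < 23 < 30 — holds.
[9] n + j = 23 + 17 = 40; 40 ≤ 43 — holds.
[10] m * k = 30 * 4 = 120 — holds.
[11] j = 17, d = 23; 17 ≤ 23 — holds.

Violated: 1, 4.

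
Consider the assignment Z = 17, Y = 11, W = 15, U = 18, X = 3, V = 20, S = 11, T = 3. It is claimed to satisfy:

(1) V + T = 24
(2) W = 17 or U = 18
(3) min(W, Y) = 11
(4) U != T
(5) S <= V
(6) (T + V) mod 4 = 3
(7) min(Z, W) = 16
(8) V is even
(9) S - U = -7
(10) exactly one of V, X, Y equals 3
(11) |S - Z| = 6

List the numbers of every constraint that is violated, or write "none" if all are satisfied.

No — constraints 1, 7 are not satisfied.

(1) V + T = 20 + 3 = 23, not 24 — violated.
(2) W = 15 ≠ 17, but U = 18 = 18 (second disjunct) — OK.
(3) min(15, 11) = 11 — OK.
(4) U = 18, T = 3; distinct — OK.
(5) S = 11, V = 20; 11 ≤ 20 — OK.
(6) T + V = 23; 23 mod 4 = 3 — OK.
(7) min(17, 15) = 15, not 16 — violated.
(8) V = 20 is even — OK.
(9) S - U = 11 - 18 = -7 — OK.
(10) V=20, X=3, Y=11; 1 of them equals 3 — OK.
(11) |11 - 17| = 6 — OK.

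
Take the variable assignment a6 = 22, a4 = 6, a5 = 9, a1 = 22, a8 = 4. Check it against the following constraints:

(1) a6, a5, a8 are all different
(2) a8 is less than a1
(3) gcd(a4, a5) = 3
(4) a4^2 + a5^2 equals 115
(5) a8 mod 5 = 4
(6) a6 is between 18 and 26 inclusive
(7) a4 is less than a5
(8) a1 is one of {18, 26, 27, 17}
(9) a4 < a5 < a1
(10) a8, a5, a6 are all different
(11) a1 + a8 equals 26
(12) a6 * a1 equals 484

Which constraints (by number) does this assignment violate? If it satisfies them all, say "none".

(1) values 22, 9, 4 are pairwise distinct — satisfied.
(2) a8 = 4, a1 = 22; 4 < 22 — satisfied.
(3) gcd(6, 9) = 3 — satisfied.
(4) a4^2 + a5^2 = 6^2 + 9^2 = 36 + 81 = 117, not 115 — violated.
(5) 4 mod 5 = 4 — satisfied.
(6) a6 = 22 lies in [18, 26] — satisfied.
(7) a4 = 6, a5 = 9; 6 < 9 — satisfied.
(8) a1 = 22 is not in {18, 26, 27, 17} — violated.
(9) values 6 < 9 < 22 — satisfied.
(10) values 4, 9, 22 are pairwise distinct — satisfied.
(11) a1 + a8 = 22 + 4 = 26 — satisfied.
(12) a6 * a1 = 22 * 22 = 484 — satisfied.

Constraints 4 and 8 do not hold.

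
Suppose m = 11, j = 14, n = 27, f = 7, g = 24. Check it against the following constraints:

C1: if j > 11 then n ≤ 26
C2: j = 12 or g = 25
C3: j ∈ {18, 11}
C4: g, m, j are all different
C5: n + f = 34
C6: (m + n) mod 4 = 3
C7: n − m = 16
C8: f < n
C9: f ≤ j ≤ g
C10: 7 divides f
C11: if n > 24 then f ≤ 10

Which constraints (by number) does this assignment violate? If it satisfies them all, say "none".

C1: j = 14 > 11, so we need n ≤ 26; but n = 27 > 26  false
C2: j = 14 ≠ 12 and g = 24 ≠ 25; both disjuncts false  false
C3: j = 14 is not in {18, 11}  false
C4: values 24, 11, 14 are pairwise distinct  true
C5: n + f = 27 + 7 = 34  true
C6: m + n = 38; 38 mod 4 = 2, not 3  false
C7: n − m = 27 − 11 = 16  true
C8: f = 7, n = 27; 7 < 27  true
C9: values 7 ≤ 14 ≤ 24  true
C10: 7 / 7 = 1, so 7 divides 7  true
C11: n = 27 > 24, so we need f ≤ 10; f = 7 ≤ 10  true

Constraints 1, 2, 3, 6 are violated.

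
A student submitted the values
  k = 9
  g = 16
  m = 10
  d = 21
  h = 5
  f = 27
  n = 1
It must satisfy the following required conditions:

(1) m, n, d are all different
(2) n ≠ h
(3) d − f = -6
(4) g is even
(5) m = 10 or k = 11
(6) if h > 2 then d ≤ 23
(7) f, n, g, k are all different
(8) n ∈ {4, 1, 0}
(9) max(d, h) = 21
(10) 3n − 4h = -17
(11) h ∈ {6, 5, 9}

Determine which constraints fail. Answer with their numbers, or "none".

(1) values 10, 1, 21 are pairwise distinct — satisfied.
(2) n = 1, h = 5; distinct — satisfied.
(3) d − f = 21 − 27 = -6 — satisfied.
(4) g = 16 is even — satisfied.
(5) m = 10 = 10 (first disjunct) — satisfied.
(6) h = 5 > 2, so we need d ≤ 23; d = 21 ≤ 23 — satisfied.
(7) values 27, 1, 16, 9 are pairwise distinct — satisfied.
(8) n = 1 is in {4, 1, 0} — satisfied.
(9) max(21, 5) = 21 — satisfied.
(10) 3n − 4h = 3(1) − 4(5) = -17 — satisfied.
(11) h = 5 is in {6, 5, 9} — satisfied.

Yes — all constraints hold.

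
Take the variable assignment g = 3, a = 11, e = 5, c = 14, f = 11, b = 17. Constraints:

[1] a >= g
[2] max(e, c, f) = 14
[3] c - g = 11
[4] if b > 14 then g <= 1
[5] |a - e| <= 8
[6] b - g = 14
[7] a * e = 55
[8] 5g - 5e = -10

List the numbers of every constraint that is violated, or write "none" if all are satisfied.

[1] a = 11, g = 3; 11 ≥ 3 — holds.
[2] max(5, 14, 11) = 14 — holds.
[3] c - g = 14 - 3 = 11 — holds.
[4] b = 17 > 14, so we need g ≤ 1; but g = 3 > 1 — fails.
[5] |11 - 5| = 6; 6 ≤ 8 — holds.
[6] b - g = 17 - 3 = 14 — holds.
[7] a * e = 11 * 5 = 55 — holds.
[8] 5g - 5e = 5(3) - 5(5) = -10 — holds.

No — constraint 4 is not satisfied.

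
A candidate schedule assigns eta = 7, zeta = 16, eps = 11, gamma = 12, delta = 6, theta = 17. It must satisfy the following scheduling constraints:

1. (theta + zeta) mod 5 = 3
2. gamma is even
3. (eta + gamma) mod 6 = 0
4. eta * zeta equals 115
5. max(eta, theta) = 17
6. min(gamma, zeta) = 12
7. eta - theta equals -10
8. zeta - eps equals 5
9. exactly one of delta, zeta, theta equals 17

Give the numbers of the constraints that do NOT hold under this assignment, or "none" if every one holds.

1. theta + zeta = 33; 33 mod 5 = 3 — holds.
2. gamma = 12 is even — holds.
3. eta + gamma = 19; 19 mod 6 = 1, not 0 — does not hold.
4. eta * zeta = 7 * 16 = 112, not 115 — does not hold.
5. max(7, 17) = 17 — holds.
6. min(12, 16) = 12 — holds.
7. eta - theta = 7 - 17 = -10 — holds.
8. zeta - eps = 16 - 11 = 5 — holds.
9. delta=6, zeta=16, theta=17; 1 of them equals 17 — holds.

The assignment fails constraints 3 and 4.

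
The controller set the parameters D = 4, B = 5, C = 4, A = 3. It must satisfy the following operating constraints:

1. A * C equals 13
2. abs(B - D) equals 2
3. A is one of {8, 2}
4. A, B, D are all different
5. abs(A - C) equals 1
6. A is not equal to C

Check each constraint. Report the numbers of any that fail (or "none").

Violated: 1, 2, 3.

1. A * C = 3 * 4 = 12, not 13  no
2. abs(5 - 4) = 1, not 2  no
3. A = 3 is not in {8, 2}  no
4. values 3, 5, 4 are pairwise distinct  yes
5. abs(3 - 4) = 1  yes
6. A = 3, C = 4; distinct  yes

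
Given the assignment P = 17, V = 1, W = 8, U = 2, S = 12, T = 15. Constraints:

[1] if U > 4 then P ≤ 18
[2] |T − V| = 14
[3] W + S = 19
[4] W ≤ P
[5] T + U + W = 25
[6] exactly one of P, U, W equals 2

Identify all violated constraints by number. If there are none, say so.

Constraint 3 is violated.

[1] U = 2, not > 4; antecedent false, conditional vacuously true  true
[2] |15 − 1| = 14  true
[3] W + S = 8 + 12 = 20, not 19  false
[4] W = 8, P = 17; 8 ≤ 17  true
[5] T + U + W = 15 + 2 + 8 = 25  true
[6] P=17, U=2, W=8; 1 of them equals 2  true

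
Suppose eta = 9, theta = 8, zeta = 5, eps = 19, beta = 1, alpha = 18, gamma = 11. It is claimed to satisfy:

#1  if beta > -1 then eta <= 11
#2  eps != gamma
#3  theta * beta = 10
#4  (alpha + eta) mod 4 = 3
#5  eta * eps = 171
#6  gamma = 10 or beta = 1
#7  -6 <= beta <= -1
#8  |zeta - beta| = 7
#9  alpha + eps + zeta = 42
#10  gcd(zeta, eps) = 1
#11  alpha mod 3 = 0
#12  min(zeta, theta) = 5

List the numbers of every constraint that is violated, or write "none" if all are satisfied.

#1 beta = 1 > -1, so we need eta ≤ 11; eta = 9 ≤ 11  OK
#2 eps = 19, gamma = 11; distinct  OK
#3 theta * beta = 8 * 1 = 8, not 10  FAIL
#4 alpha + eta = 27; 27 mod 4 = 3  OK
#5 eta * eps = 9 * 19 = 171  OK
#6 gamma = 11 ≠ 10, but beta = 1 = 1 (second disjunct)  OK
#7 beta = 1 is outside [-6, -1]  FAIL
#8 |5 - 1| = 4, not 7  FAIL
#9 alpha + eps + zeta = 18 + 19 + 5 = 42  OK
#10 gcd(5, 19) = 1  OK
#11 18 mod 3 = 0  OK
#12 min(5, 8) = 5  OK

The assignment fails constraints 3, 7, 8.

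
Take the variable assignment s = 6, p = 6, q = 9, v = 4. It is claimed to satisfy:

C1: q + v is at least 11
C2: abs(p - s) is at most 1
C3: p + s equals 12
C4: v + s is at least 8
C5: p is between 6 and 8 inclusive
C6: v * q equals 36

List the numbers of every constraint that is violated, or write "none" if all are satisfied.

The assignment satisfies every constraint.

C1: q + v = 9 + 4 = 13; 13 ≥ 11 — satisfied.
C2: abs(6 - 6) = 0; 0 ≤ 1 — satisfied.
C3: p + s = 6 + 6 = 12 — satisfied.
C4: v + s = 4 + 6 = 10; 10 ≥ 8 — satisfied.
C5: p = 6 lies in [6, 8] — satisfied.
C6: v * q = 4 * 9 = 36 — satisfied.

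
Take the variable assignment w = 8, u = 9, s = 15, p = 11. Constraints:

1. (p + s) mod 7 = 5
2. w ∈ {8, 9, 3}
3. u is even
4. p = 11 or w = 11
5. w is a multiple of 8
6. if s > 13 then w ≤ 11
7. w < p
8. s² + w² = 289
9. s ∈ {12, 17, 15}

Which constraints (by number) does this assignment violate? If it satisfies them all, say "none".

Constraint 3 does not hold.

1. p + s = 26; 26 mod 7 = 5  true
2. w = 8 is in {8, 9, 3}  true
3. u = 9 is odd  false
4. p = 11 = 11 (first disjunct)  true
5. 8 / 8 = 1, so 8 divides 8  true
6. s = 15 > 13, so we need w ≤ 11; w = 8 ≤ 11  true
7. w = 8, p = 11; 8 < 11  true
8. s² + w² = 15² + 8² = 225 + 64 = 289  true
9. s = 15 is in {12, 17, 15}  true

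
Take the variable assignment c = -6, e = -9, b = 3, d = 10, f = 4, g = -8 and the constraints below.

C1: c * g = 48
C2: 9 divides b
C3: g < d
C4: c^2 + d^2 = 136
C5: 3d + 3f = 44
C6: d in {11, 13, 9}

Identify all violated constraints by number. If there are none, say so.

Constraints 2, 5, 6 are violated.

C1: c * g = -6 * (-8) = 48 — OK.
C2: 3 = 9*0 + 3, so 9 does not divide 3 — violated.
C3: g = -8, d = 10; -8 < 10 — OK.
C4: c^2 + d^2 = (-6)^2 + 10^2 = 36 + 100 = 136 — OK.
C5: 3d + 3f = 3(10) + 3(4) = 42, not 44 — violated.
C6: d = 10 is not in {11, 13, 9} — violated.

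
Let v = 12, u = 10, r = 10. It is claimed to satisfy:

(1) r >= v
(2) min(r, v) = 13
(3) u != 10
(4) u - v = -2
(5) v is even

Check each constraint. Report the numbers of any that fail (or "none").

Constraints 1, 2, 3 are violated.

(1) r = 10, v = 12; 10 < 12 (want ≥) — fails.
(2) min(10, 12) = 10, not 13 — fails.
(3) u = 10, but 10 is required to differ — fails.
(4) u - v = 10 - 12 = -2 — holds.
(5) v = 12 is even — holds.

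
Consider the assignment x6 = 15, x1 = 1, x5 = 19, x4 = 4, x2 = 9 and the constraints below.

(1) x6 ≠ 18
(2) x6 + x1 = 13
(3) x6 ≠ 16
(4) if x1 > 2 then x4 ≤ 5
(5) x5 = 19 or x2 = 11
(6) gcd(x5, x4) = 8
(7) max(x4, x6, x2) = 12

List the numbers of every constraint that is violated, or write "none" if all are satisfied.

(1) x6 = 15, and 15 ≠ 18  ✓
(2) x6 + x1 = 15 + 1 = 16, not 13  ✗
(3) x6 = 15, and 15 ≠ 16  ✓
(4) x1 = 1, not > 2; antecedent false, conditional vacuously true  ✓
(5) x5 = 19 = 19 (first disjunct)  ✓
(6) gcd(19, 4) = 1, not 8  ✗
(7) max(4, 15, 9) = 15, not 12  ✗

Constraints 2, 6, 7 are violated.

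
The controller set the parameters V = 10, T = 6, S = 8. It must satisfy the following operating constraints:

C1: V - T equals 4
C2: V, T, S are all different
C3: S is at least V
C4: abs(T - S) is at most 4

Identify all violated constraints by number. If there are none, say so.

Violated: 3.

C1: V - T = 10 - 6 = 4 — holds.
C2: values 10, 6, 8 are pairwise distinct — holds.
C3: S = 8, V = 10; 8 < 10 (want ≥) — fails.
C4: abs(6 - 8) = 2; 2 ≤ 4 — holds.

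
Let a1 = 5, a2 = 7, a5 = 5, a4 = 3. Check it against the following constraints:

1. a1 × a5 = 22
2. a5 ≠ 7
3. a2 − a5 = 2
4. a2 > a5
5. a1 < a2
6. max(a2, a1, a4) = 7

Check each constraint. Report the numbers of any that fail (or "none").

1. a1 × a5 = 5 × 5 = 25, not 22 — fails.
2. a5 = 5, and 5 ≠ 7 — holds.
3. a2 − a5 = 7 − 5 = 2 — holds.
4. a2 = 7, a5 = 5; 7 > 5 — holds.
5. a1 = 5, a2 = 7; 5 < 7 — holds.
6. max(7, 5, 3) = 7 — holds.

Constraint 1 does not hold.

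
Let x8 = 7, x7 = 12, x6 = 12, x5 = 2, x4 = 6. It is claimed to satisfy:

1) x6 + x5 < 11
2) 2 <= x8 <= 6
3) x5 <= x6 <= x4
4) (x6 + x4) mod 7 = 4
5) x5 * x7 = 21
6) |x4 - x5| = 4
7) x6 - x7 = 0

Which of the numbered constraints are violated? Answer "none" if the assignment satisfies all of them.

1) x6 + x5 = 12 + 2 = 14; 14 ≥ 11, bound 11 not met — violated.
2) x8 = 7 is outside [2, 6] — violated.
3) values 2, 12, 6; x6 = 12 is not <= x4 = 6 — violated.
4) x6 + x4 = 18; 18 mod 7 = 4 — satisfied.
5) x5 * x7 = 2 * 12 = 24, not 21 — violated.
6) |6 - 2| = 4 — satisfied.
7) x6 - x7 = 12 - 12 = 0 — satisfied.

Constraints 1, 2, 3, and 5 do not hold.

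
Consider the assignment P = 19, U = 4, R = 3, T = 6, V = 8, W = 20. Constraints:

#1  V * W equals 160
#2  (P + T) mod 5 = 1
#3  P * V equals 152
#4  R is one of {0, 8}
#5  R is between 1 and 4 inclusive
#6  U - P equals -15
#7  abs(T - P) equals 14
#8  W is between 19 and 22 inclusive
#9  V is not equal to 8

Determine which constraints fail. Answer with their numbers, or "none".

No — constraints 2, 4, 7, 9 are not satisfied.

#1 V * W = 8 * 20 = 160  yes
#2 P + T = 25; 25 mod 5 = 0, not 1  no
#3 P * V = 19 * 8 = 152  yes
#4 R = 3 is not in {0, 8}  no
#5 R = 3 lies in [1, 4]  yes
#6 U - P = 4 - 19 = -15  yes
#7 abs(6 - 19) = 13, not 14  no
#8 W = 20 lies in [19, 22]  yes
#9 V = 8, but 8 is required to differ  no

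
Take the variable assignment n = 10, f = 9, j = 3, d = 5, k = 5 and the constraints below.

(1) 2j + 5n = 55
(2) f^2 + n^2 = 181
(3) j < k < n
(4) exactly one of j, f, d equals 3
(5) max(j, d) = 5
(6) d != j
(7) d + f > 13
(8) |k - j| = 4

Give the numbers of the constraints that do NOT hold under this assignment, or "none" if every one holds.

(1) 2j + 5n = 2(3) + 5(10) = 56, not 55 — does not hold.
(2) f^2 + n^2 = 9^2 + 10^2 = 81 + 100 = 181 — holds.
(3) values 3 < 5 < 10 — holds.
(4) j=3, f=9, d=5; 1 of them equals 3 — holds.
(5) max(3, 5) = 5 — holds.
(6) d = 5, j = 3; distinct — holds.
(7) d + f = 5 + 9 = 14; 14 > 13 — holds.
(8) |5 - 3| = 2, not 4 — does not hold.

Constraints 1, 8 are violated.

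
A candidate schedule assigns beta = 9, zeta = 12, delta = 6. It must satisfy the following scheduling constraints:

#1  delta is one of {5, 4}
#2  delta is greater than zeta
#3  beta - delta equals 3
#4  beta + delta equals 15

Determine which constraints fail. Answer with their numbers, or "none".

Constraints 1 and 2 do not hold.

#1 delta = 6 is not in {5, 4} — fails.
#2 delta = 6, zeta = 12; 6 ≤ 12 (want >) — fails.
#3 beta - delta = 9 - 6 = 3 — holds.
#4 beta + delta = 9 + 6 = 15 — holds.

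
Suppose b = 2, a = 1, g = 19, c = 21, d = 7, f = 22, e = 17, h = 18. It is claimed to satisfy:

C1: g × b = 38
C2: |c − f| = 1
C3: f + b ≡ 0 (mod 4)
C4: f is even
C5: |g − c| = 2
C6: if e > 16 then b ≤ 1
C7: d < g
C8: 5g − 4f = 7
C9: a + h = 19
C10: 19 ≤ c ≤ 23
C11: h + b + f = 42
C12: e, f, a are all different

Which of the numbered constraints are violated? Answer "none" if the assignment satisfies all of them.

Violated: 6.

C1: g × b = 19 × 2 = 38 — holds.
C2: |21 − 22| = 1 — holds.
C3: f + b = 24; 24 mod 4 = 0 — holds.
C4: f = 22 is even — holds.
C5: |19 − 21| = 2 — holds.
C6: e = 17 > 16, so we need b ≤ 1; but b = 2 > 1 — does not hold.
C7: d = 7, g = 19; 7 < 19 — holds.
C8: 5g − 4f = 5(19) − 4(22) = 7 — holds.
C9: a + h = 1 + 18 = 19 — holds.
C10: c = 21 lies in [19, 23] — holds.
C11: h + b + f = 18 + 2 + 22 = 42 — holds.
C12: values 17, 22, 1 are pairwise distinct — holds.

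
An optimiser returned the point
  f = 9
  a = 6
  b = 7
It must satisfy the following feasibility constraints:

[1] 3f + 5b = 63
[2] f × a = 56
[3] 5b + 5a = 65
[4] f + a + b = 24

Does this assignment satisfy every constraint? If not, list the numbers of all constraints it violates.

[1] 3f + 5b = 3(9) + 5(7) = 62, not 63  FAIL
[2] f × a = 9 × 6 = 54, not 56  FAIL
[3] 5b + 5a = 5(7) + 5(6) = 65  OK
[4] f + a + b = 9 + 6 + 7 = 22, not 24  FAIL

Constraints 1, 2, 4 are violated.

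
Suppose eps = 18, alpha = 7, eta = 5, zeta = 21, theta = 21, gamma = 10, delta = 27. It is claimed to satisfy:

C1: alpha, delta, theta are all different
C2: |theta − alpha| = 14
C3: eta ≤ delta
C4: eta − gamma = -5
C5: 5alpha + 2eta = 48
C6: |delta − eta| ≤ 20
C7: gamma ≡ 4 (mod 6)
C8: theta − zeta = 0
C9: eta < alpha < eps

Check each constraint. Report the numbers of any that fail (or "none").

C1: values 7, 27, 21 are pairwise distinct — holds.
C2: |21 − 7| = 14 — holds.
C3: eta = 5, delta = 27; 5 ≤ 27 — holds.
C4: eta − gamma = 5 − 10 = -5 — holds.
C5: 5alpha + 2eta = 5(7) + 2(5) = 45, not 48 — fails.
C6: |27 − 5| = 22; 22 > 20, exceeds bound 20 — fails.
C7: 10 mod 6 = 4 — holds.
C8: theta − zeta = 21 − 21 = 0 — holds.
C9: values 5 < 7 < 18 — holds.

Constraints 5 and 6 are violated.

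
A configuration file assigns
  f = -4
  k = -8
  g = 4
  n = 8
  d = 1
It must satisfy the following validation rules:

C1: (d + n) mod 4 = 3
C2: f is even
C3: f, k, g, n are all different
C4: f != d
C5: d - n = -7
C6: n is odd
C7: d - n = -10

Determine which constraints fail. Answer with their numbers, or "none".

Constraints 1, 6, 7 are violated.

C1: d + n = 9; 9 mod 4 = 1, not 3 — fails.
C2: f = -4 is even — holds.
C3: values -4, -8, 4, 8 are pairwise distinct — holds.
C4: f = -4, d = 1; distinct — holds.
C5: d - n = 1 - 8 = -7 — holds.
C6: n = 8 is even — fails.
C7: d - n = 1 - 8 = -7, not -10 — fails.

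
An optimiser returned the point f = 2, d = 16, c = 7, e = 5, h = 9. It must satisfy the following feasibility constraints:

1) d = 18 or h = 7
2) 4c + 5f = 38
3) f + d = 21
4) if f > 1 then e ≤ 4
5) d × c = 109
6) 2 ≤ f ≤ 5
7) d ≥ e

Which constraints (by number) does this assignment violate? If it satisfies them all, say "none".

1) d = 16 ≠ 18 and h = 9 ≠ 7; both disjuncts false — violated.
2) 4c + 5f = 4(7) + 5(2) = 38 — satisfied.
3) f + d = 2 + 16 = 18, not 21 — violated.
4) f = 2 > 1, so we need e ≤ 4; but e = 5 > 4 — violated.
5) d × c = 16 × 7 = 112, not 109 — violated.
6) f = 2 lies in [2, 5] — satisfied.
7) d = 16, e = 5; 16 ≥ 5 — satisfied.

The assignment fails constraints 1, 3, 4, and 5.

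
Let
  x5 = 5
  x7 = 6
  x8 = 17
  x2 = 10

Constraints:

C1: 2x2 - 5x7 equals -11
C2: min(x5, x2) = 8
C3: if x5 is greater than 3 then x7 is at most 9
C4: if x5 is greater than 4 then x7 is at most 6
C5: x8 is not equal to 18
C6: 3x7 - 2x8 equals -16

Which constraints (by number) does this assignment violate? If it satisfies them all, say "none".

No — constraints 1 and 2 are not satisfied.

C1: 2x2 - 5x7 = 2(10) - 5(6) = -10, not -11  FAIL
C2: min(5, 10) = 5, not 8  FAIL
C3: x5 = 5 > 3, so we need x7 ≤ 9; x7 = 6 ≤ 9  OK
C4: x5 = 5 > 4, so we need x7 ≤ 6; x7 = 6 ≤ 6  OK
C5: x8 = 17, and 17 ≠ 18  OK
C6: 3x7 - 2x8 = 3(6) - 2(17) = -16  OK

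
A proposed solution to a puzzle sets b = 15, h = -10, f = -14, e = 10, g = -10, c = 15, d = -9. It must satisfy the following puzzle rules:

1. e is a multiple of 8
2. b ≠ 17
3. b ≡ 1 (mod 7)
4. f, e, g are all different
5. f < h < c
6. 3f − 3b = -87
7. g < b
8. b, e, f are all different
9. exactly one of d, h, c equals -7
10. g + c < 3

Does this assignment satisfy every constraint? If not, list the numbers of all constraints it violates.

1. 10 = 8×1 + 2, so 8 does not divide 10  no
2. b = 15, and 15 ≠ 17  yes
3. 15 mod 7 = 1  yes
4. values -14, 10, -10 are pairwise distinct  yes
5. values -14 < -10 < 15  yes
6. 3f − 3b = 3(-14) − 3(15) = -87  yes
7. g = -10, b = 15; -10 < 15  yes
8. values 15, 10, -14 are pairwise distinct  yes
9. d=-9, h=-10, c=15; 0 of them equal -7, not exactly one  no
10. g + c = -10 + 15 = 5; 5 ≥ 3, bound 3 not met  no

Constraints 1, 9, 10 do not hold.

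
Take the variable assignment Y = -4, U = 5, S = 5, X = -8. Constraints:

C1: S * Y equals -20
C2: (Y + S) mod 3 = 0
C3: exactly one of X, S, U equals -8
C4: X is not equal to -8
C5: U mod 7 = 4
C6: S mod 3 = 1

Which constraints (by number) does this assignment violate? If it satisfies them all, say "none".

C1: S * Y = 5 * (-4) = -20 — holds.
C2: Y + S = 1; 1 mod 3 = 1, not 0 — does not hold.
C3: X=-8, S=5, U=5; 1 of them equals -8 — holds.
C4: X = -8, but -8 is required to differ — does not hold.
C5: 5 mod 7 = 5, not 4 — does not hold.
C6: 5 mod 3 = 2, not 1 — does not hold.

Violated: 2, 4, 5, 6.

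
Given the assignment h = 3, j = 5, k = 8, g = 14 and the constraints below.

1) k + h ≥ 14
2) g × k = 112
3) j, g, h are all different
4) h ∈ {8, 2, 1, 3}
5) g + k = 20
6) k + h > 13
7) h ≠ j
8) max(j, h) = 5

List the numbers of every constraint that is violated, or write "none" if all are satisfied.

1) k + h = 8 + 3 = 11; 11 < 14, bound 14 not met — violated.
2) g × k = 14 × 8 = 112 — OK.
3) values 5, 14, 3 are pairwise distinct — OK.
4) h = 3 is in {8, 2, 1, 3} — OK.
5) g + k = 14 + 8 = 22, not 20 — violated.
6) k + h = 8 + 3 = 11; 11 ≤ 13, bound 13 not met — violated.
7) h = 3, j = 5; distinct — OK.
8) max(5, 3) = 5 — OK.

Constraints 1, 5, 6 do not hold.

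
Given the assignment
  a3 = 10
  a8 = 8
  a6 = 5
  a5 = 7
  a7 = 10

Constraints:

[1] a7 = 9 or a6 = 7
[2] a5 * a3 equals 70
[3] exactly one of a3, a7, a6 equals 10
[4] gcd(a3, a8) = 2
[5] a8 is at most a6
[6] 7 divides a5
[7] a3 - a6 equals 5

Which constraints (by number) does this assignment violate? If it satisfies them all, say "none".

[1] a7 = 10 ≠ 9 and a6 = 5 ≠ 7; both disjuncts false — violated.
[2] a5 * a3 = 7 * 10 = 70 — OK.
[3] a3=10, a7=10, a6=5; 2 of them equal 10, not exactly one — violated.
[4] gcd(10, 8) = 2 — OK.
[5] a8 = 8, a6 = 5; 8 > 5 (want ≤) — violated.
[6] 7 / 7 = 1, so 7 divides 7 — OK.
[7] a3 - a6 = 10 - 5 = 5 — OK.

The assignment fails constraints 1, 3, and 5.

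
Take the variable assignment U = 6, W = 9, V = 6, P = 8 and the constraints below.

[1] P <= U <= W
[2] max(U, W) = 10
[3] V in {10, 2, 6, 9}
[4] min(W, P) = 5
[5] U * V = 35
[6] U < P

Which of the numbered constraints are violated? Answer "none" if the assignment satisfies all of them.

[1] values 8, 6, 9; P = 8 is not <= U = 6 — violated.
[2] max(6, 9) = 9, not 10 — violated.
[3] V = 6 is in {10, 2, 6, 9} — OK.
[4] min(9, 8) = 8, not 5 — violated.
[5] U * V = 6 * 6 = 36, not 35 — violated.
[6] U = 6, P = 8; 6 < 8 — OK.

No — constraints 1, 2, 4, 5 are not satisfied.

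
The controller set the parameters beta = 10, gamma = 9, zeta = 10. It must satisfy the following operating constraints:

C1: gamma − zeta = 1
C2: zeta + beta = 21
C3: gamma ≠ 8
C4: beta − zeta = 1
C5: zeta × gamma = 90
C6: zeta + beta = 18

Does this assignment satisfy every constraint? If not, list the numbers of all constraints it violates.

Violated: 1, 2, 4, and 6.

C1: gamma − zeta = 9 − 10 = -1, not 1  no
C2: zeta + beta = 10 + 10 = 20, not 21  no
C3: gamma = 9, and 9 ≠ 8  yes
C4: beta − zeta = 10 − 10 = 0, not 1  no
C5: zeta × gamma = 10 × 9 = 90  yes
C6: zeta + beta = 10 + 10 = 20, not 18  no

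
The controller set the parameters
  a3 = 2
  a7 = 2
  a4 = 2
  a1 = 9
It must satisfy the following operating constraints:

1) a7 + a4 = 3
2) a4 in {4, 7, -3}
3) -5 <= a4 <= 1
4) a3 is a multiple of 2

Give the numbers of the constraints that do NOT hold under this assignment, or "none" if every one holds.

The assignment fails constraints 1, 2, and 3.

1) a7 + a4 = 2 + 2 = 4, not 3  no
2) a4 = 2 is not in {4, 7, -3}  no
3) a4 = 2 is outside [-5, 1]  no
4) 2 / 2 = 1, so 2 divides 2  yes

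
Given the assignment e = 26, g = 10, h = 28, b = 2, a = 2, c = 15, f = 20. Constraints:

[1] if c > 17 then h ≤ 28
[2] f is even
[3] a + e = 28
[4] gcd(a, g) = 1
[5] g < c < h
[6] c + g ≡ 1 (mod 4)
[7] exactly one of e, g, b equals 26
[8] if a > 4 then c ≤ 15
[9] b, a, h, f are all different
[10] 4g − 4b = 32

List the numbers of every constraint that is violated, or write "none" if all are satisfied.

Constraints 4 and 9 are violated.

[1] c = 15, not > 17; antecedent false, conditional vacuously true — holds.
[2] f = 20 is even — holds.
[3] a + e = 2 + 26 = 28 — holds.
[4] gcd(2, 10) = 2, not 1 — does not hold.
[5] values 10 < 15 < 28 — holds.
[6] c + g = 25; 25 mod 4 = 1 — holds.
[7] e=26, g=10, b=2; 1 of them equals 26 — holds.
[8] a = 2, not > 4; antecedent false, conditional vacuously true — holds.
[9] b = a = 2, not all different — does not hold.
[10] 4g − 4b = 4(10) − 4(2) = 32 — holds.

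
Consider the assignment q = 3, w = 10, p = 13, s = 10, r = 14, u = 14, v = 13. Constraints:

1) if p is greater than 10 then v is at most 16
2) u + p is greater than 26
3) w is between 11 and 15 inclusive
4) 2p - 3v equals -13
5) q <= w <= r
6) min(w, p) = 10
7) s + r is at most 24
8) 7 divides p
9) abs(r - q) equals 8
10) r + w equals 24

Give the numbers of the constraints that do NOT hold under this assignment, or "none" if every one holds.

1) p = 13 > 10, so we need v ≤ 16; v = 13 ≤ 16 — holds.
2) u + p = 14 + 13 = 27; 27 > 26 — holds.
3) w = 10 is outside [11, 15] — does not hold.
4) 2p - 3v = 2(13) - 3(13) = -13 — holds.
5) values 3 <= 10 <= 14 — holds.
6) min(10, 13) = 10 — holds.
7) s + r = 10 + 14 = 24; 24 ≤ 24 — holds.
8) 13 = 7*1 + 6, so 7 does not divide 13 — does not hold.
9) abs(14 - 3) = 11, not 8 — does not hold.
10) r + w = 14 + 10 = 24 — holds.

The assignment fails constraints 3, 8, and 9.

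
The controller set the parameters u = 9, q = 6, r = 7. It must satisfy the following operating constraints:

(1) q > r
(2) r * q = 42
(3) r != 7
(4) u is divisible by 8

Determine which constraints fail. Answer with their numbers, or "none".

Constraints 1, 3, 4 do not hold.

(1) q = 6, r = 7; 6 ≤ 7 (want >)  no
(2) r * q = 7 * 6 = 42  yes
(3) r = 7, but 7 is required to differ  no
(4) 9 = 8*1 + 1, so 8 does not divide 9  no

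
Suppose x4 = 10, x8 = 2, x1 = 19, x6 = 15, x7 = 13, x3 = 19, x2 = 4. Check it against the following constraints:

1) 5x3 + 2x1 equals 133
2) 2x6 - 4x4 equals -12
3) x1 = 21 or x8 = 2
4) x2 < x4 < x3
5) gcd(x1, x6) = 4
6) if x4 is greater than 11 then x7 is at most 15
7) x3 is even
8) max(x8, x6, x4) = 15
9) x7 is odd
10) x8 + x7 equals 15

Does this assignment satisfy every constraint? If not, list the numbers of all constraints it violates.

No — constraints 2, 5, and 7 are not satisfied.

1) 5x3 + 2x1 = 5(19) + 2(19) = 133  true
2) 2x6 - 4x4 = 2(15) - 4(10) = -10, not -12  false
3) x1 = 19 ≠ 21, but x8 = 2 = 2 (second disjunct)  true
4) values 4 < 10 < 19  true
5) gcd(19, 15) = 1, not 4  false
6) x4 = 10, not > 11; antecedent false, conditional vacuously true  true
7) x3 = 19 is odd  false
8) max(2, 15, 10) = 15  true
9) x7 = 13 is odd  true
10) x8 + x7 = 2 + 13 = 15  true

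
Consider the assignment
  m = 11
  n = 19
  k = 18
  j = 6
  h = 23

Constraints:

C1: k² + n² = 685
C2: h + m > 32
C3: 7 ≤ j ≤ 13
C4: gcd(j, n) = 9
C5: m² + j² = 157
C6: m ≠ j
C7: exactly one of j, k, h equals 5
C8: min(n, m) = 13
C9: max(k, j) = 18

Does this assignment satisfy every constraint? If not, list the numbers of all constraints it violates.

C1: k² + n² = 18² + 19² = 324 + 361 = 685  OK
C2: h + m = 23 + 11 = 34; 34 > 32  OK
C3: j = 6 is outside [7, 13]  FAIL
C4: gcd(6, 19) = 1, not 9  FAIL
C5: m² + j² = 11² + 6² = 121 + 36 = 157  OK
C6: m = 11, j = 6; distinct  OK
C7: j=6, k=18, h=23; 0 of them equal 5, not exactly one  FAIL
C8: min(19, 11) = 11, not 13  FAIL
C9: max(18, 6) = 18  OK

Violated: 3, 4, 7, 8.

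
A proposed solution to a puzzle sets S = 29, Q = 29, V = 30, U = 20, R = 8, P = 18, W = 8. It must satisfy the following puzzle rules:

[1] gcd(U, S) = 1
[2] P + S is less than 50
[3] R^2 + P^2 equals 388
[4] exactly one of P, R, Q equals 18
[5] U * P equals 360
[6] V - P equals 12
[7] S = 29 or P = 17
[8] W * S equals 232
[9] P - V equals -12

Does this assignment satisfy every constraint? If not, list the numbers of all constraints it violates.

Yes — all constraints hold.

[1] gcd(20, 29) = 1  yes
[2] P + S = 18 + 29 = 47; 47 < 50  yes
[3] R^2 + P^2 = 8^2 + 18^2 = 64 + 324 = 388  yes
[4] P=18, R=8, Q=29; 1 of them equals 18  yes
[5] U * P = 20 * 18 = 360  yes
[6] V - P = 30 - 18 = 12  yes
[7] S = 29 = 29 (first disjunct)  yes
[8] W * S = 8 * 29 = 232  yes
[9] P - V = 18 - 30 = -12  yes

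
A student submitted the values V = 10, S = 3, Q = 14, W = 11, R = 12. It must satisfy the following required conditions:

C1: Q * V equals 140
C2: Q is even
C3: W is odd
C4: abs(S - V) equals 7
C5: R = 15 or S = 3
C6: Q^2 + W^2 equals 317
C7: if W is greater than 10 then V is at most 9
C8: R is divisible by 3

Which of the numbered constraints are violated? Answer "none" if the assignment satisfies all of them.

Constraint 7 is violated.

C1: Q * V = 14 * 10 = 140  ✓
C2: Q = 14 is even  ✓
C3: W = 11 is odd  ✓
C4: abs(3 - 10) = 7  ✓
C5: R = 12 ≠ 15, but S = 3 = 3 (second disjunct)  ✓
C6: Q^2 + W^2 = 14^2 + 11^2 = 196 + 121 = 317  ✓
C7: W = 11 > 10, so we need V ≤ 9; but V = 10 > 9  ✗
C8: 12 / 3 = 4, so 3 divides 12  ✓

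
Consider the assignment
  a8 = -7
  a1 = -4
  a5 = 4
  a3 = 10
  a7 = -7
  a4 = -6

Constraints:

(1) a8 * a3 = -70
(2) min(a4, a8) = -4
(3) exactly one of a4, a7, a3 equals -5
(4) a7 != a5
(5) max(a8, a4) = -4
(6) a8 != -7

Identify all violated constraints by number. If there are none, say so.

(1) a8 * a3 = -7 * 10 = -70  true
(2) min(-6, -7) = -7, not -4  false
(3) a4=-6, a7=-7, a3=10; 0 of them equal -5, not exactly one  false
(4) a7 = -7, a5 = 4; distinct  true
(5) max(-7, -6) = -6, not -4  false
(6) a8 = -7, but -7 is required to differ  false

Constraints 2, 3, 5, and 6 do not hold.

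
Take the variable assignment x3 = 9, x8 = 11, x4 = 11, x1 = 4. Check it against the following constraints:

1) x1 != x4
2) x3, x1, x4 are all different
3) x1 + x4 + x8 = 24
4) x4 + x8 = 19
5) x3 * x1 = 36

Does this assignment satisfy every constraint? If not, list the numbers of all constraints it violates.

Constraints 3, 4 are violated.

1) x1 = 4, x4 = 11; distinct  ✓
2) values 9, 4, 11 are pairwise distinct  ✓
3) x1 + x4 + x8 = 4 + 11 + 11 = 26, not 24  ✗
4) x4 + x8 = 11 + 11 = 22, not 19  ✗
5) x3 * x1 = 9 * 4 = 36  ✓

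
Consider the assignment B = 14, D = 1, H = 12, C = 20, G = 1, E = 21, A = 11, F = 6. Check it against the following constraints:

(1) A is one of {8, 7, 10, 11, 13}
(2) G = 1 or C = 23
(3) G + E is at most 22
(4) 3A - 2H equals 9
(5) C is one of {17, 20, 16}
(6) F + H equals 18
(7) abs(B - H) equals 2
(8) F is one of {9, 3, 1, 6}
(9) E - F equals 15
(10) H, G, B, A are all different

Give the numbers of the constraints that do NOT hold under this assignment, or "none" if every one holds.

(1) A = 11 is in {8, 7, 10, 11, 13}  true
(2) G = 1 = 1 (first disjunct)  true
(3) G + E = 1 + 21 = 22; 22 ≤ 22  true
(4) 3A - 2H = 3(11) - 2(12) = 9  true
(5) C = 20 is in {17, 20, 16}  true
(6) F + H = 6 + 12 = 18  true
(7) abs(14 - 12) = 2  true
(8) F = 6 is in {9, 3, 1, 6}  true
(9) E - F = 21 - 6 = 15  true
(10) values 12, 1, 14, 11 are pairwise distinct  true

The assignment satisfies every constraint.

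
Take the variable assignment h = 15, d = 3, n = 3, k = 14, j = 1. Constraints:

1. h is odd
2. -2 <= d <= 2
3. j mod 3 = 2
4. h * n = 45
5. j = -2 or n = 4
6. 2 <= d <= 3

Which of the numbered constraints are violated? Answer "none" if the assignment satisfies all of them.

1. h = 15 is odd  OK
2. d = 3 is outside [-2, 2]  FAIL
3. 1 mod 3 = 1, not 2  FAIL
4. h * n = 15 * 3 = 45  OK
5. j = 1 ≠ -2 and n = 3 ≠ 4; both disjuncts false  FAIL
6. d = 3 lies in [2, 3]  OK

Constraints 2, 3, 5 do not hold.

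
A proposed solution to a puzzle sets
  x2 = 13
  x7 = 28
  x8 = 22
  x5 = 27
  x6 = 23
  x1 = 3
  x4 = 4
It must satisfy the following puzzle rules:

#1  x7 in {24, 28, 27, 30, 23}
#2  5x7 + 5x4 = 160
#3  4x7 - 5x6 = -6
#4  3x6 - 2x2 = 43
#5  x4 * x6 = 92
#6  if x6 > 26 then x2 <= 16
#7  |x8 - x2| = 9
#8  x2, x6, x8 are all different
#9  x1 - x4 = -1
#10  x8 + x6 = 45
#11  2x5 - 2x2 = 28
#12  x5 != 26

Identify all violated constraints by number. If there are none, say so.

The assignment fails constraint 3.

#1 x7 = 28 is in {24, 28, 27, 30, 23}  holds
#2 5x7 + 5x4 = 5(28) + 5(4) = 160  holds
#3 4x7 - 5x6 = 4(28) - 5(23) = -3, not -6  fails
#4 3x6 - 2x2 = 3(23) - 2(13) = 43  holds
#5 x4 * x6 = 4 * 23 = 92  holds
#6 x6 = 23, not > 26; antecedent false, conditional vacuously true  holds
#7 |22 - 13| = 9  holds
#8 values 13, 23, 22 are pairwise distinct  holds
#9 x1 - x4 = 3 - 4 = -1  holds
#10 x8 + x6 = 22 + 23 = 45  holds
#11 2x5 - 2x2 = 2(27) - 2(13) = 28  holds
#12 x5 = 27, and 27 ≠ 26  holds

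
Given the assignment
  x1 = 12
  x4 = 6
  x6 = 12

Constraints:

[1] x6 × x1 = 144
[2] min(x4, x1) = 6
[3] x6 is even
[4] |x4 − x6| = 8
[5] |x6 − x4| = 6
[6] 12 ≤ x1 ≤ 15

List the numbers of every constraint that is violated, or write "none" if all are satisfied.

[1] x6 × x1 = 12 × 12 = 144  OK
[2] min(6, 12) = 6  OK
[3] x6 = 12 is even  OK
[4] |6 − 12| = 6, not 8  FAIL
[5] |12 − 6| = 6  OK
[6] x1 = 12 lies in [12, 15]  OK

Constraint 4 is violated.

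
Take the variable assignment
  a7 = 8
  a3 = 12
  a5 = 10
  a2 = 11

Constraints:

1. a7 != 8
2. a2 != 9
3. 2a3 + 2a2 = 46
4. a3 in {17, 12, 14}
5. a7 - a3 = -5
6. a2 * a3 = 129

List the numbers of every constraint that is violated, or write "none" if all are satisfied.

1. a7 = 8, but 8 is required to differ  FAIL
2. a2 = 11, and 11 ≠ 9  OK
3. 2a3 + 2a2 = 2(12) + 2(11) = 46  OK
4. a3 = 12 is in {17, 12, 14}  OK
5. a7 - a3 = 8 - 12 = -4, not -5  FAIL
6. a2 * a3 = 11 * 12 = 132, not 129  FAIL

No — constraints 1, 5, and 6 are not satisfied.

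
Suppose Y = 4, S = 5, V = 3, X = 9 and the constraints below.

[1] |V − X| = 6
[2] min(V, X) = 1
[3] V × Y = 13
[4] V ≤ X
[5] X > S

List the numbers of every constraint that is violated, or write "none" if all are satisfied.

The assignment fails constraints 2 and 3.

[1] |3 − 9| = 6  holds
[2] min(3, 9) = 3, not 1  fails
[3] V × Y = 3 × 4 = 12, not 13  fails
[4] V = 3, X = 9; 3 ≤ 9  holds
[5] X = 9, S = 5; 9 > 5  holds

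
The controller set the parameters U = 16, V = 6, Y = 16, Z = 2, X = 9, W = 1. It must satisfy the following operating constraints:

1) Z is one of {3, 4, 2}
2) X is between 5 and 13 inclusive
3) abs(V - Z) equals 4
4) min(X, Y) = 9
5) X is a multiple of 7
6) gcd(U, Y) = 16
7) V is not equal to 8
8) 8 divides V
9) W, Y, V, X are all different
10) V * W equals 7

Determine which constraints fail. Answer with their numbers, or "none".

1) Z = 2 is in {3, 4, 2}  ✓
2) X = 9 lies in [5, 13]  ✓
3) abs(6 - 2) = 4  ✓
4) min(9, 16) = 9  ✓
5) 9 = 7*1 + 2, so 7 does not divide 9  ✗
6) gcd(16, 16) = 16  ✓
7) V = 6, and 6 ≠ 8  ✓
8) 6 = 8*0 + 6, so 8 does not divide 6  ✗
9) values 1, 16, 6, 9 are pairwise distinct  ✓
10) V * W = 6 * 1 = 6, not 7  ✗

Constraints 5, 8, and 10 do not hold.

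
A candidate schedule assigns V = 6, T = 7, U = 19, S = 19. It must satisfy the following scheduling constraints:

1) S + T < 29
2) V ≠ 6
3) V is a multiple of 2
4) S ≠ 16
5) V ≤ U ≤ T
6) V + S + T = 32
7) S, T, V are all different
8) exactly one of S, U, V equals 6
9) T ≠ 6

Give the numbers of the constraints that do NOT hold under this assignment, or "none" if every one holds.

Constraints 2 and 5 do not hold.

1) S + T = 19 + 7 = 26; 26 < 29 — OK.
2) V = 6, but 6 is required to differ — violated.
3) 6 / 2 = 3, so 2 divides 6 — OK.
4) S = 19, and 19 ≠ 16 — OK.
5) values 6, 19, 7; U = 19 is not ≤ T = 7 — violated.
6) V + S + T = 6 + 19 + 7 = 32 — OK.
7) values 19, 7, 6 are pairwise distinct — OK.
8) S=19, U=19, V=6; 1 of them equals 6 — OK.
9) T = 7, and 7 ≠ 6 — OK.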